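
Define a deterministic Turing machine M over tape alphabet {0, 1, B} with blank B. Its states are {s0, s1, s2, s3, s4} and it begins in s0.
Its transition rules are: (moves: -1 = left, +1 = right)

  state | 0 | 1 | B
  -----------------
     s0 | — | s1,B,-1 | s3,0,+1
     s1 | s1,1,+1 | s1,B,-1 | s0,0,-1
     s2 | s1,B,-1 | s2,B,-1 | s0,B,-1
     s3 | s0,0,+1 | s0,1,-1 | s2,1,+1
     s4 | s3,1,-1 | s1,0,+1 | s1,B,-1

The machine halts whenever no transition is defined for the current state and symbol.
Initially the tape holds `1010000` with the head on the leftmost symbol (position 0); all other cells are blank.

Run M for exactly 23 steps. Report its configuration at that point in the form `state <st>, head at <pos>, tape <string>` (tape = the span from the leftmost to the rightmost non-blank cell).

state s3, head at -1, tape 00000000000

state=s0 head=0 tape=BBBB[1]010000   (s0,1)→(s1,B,-1)
state=s1 head=-1 tape=BBB[B]B010000   (s1,B)→(s0,0,-1)
state=s0 head=-2 tape=BB[B]0B010000   (s0,B)→(s3,0,+1)
state=s3 head=-1 tape=BB0[0]B010000   (s3,0)→(s0,0,+1)
state=s0 head=0 tape=BB00[B]010000   (s0,B)→(s3,0,+1)
state=s3 head=1 tape=BB000[0]10000   (s3,0)→(s0,0,+1)
state=s0 head=2 tape=BB0000[1]0000   (s0,1)→(s1,B,-1)
state=s1 head=1 tape=BB000[0]B0000   (s1,0)→(s1,1,+1)
state=s1 head=2 tape=BB0001[B]0000   (s1,B)→(s0,0,-1)
state=s0 head=1 tape=BB000[1]00000   (s0,1)→(s1,B,-1)
state=s1 head=0 tape=BB00[0]B00000   (s1,0)→(s1,1,+1)
state=s1 head=1 tape=BB001[B]00000   (s1,B)→(s0,0,-1)
state=s0 head=0 tape=BB00[1]000000   (s0,1)→(s1,B,-1)
state=s1 head=-1 tape=BB0[0]B000000   (s1,0)→(s1,1,+1)
state=s1 head=0 tape=BB01[B]000000   (s1,B)→(s0,0,-1)
state=s0 head=-1 tape=BB0[1]0000000   (s0,1)→(s1,B,-1)
state=s1 head=-2 tape=BB[0]B0000000   (s1,0)→(s1,1,+1)
state=s1 head=-1 tape=BB1[B]0000000   (s1,B)→(s0,0,-1)
state=s0 head=-2 tape=BB[1]00000000   (s0,1)→(s1,B,-1)
state=s1 head=-3 tape=B[B]B00000000   (s1,B)→(s0,0,-1)
state=s0 head=-4 tape=[B]0B00000000   (s0,B)→(s3,0,+1)
state=s3 head=-3 tape=0[0]B00000000   (s3,0)→(s0,0,+1)
state=s0 head=-2 tape=00[B]00000000   (s0,B)→(s3,0,+1)
state=s3 head=-1 tape=000[0]0000000
After 23 steps: state s3, head at -1, tape 00000000000.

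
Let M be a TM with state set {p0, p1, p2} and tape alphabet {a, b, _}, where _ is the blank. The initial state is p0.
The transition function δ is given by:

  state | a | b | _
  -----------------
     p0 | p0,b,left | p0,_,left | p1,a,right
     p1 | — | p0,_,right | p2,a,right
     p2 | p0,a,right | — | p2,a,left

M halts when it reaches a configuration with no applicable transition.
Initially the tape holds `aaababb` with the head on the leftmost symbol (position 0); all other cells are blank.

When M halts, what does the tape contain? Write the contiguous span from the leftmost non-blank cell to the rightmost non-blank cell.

p0 | __[a]aababb   read a → write b, move left, go to p0
p0 | _[_]baababb   read _ → write a, move right, go to p1
p1 | _a[b]aababb   read b → write _, move right, go to p0
p0 | _a_[a]ababb   read a → write b, move left, go to p0
p0 | _a[_]bababb   read _ → write a, move right, go to p1
p1 | _aa[b]ababb   read b → write _, move right, go to p0
p0 | _aa_[a]babb   read a → write b, move left, go to p0
p0 | _aa[_]bbabb   read _ → write a, move right, go to p1
p1 | _aaa[b]babb   read b → write _, move right, go to p0
p0 | _aaa_[b]abb   read b → write _, move left, go to p0
p0 | _aaa[_]_abb   read _ → write a, move right, go to p1
p1 | _aaaa[_]abb   read _ → write a, move right, go to p2
p2 | _aaaaa[a]bb   read a → write a, move right, go to p0
p0 | _aaaaaa[b]b   read b → write _, move left, go to p0
p0 | _aaaaa[a]_b   read a → write b, move left, go to p0
p0 | _aaaa[a]b_b   read a → write b, move left, go to p0
p0 | _aaa[a]bb_b   read a → write b, move left, go to p0
p0 | _aa[a]bbb_b   read a → write b, move left, go to p0
p0 | _a[a]bbbb_b   read a → write b, move left, go to p0
p0 | _[a]bbbbb_b   read a → write b, move left, go to p0
p0 | [_]bbbbbb_b   read _ → write a, move right, go to p1
p1 | a[b]bbbbb_b   read b → write _, move right, go to p0
p0 | a_[b]bbbb_b   read b → write _, move left, go to p0
p0 | a[_]_bbbb_b   read _ → write a, move right, go to p1
p1 | aa[_]bbbb_b   read _ → write a, move right, go to p2
p2 | aaa[b]bbb_b
The non-blank tape span at halt is aaabbbb_b.

aaabbbb_b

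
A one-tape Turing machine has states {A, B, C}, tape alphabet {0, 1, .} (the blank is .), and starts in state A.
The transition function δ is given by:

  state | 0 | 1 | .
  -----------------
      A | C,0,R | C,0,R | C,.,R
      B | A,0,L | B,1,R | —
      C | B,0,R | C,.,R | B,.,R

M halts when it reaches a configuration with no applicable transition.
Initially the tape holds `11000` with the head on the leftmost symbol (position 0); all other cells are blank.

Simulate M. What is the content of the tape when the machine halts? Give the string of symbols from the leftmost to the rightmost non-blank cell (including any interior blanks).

state=A head=0 tape=[1]1000.   (A,1)→(C,0,R)
state=C head=1 tape=0[1]000.   (C,1)→(C,.,R)
state=C head=2 tape=0.[0]00.   (C,0)→(B,0,R)
state=B head=3 tape=0.0[0]0.   (B,0)→(A,0,L)
state=A head=2 tape=0.[0]00.   (A,0)→(C,0,R)
state=C head=3 tape=0.0[0]0.   (C,0)→(B,0,R)
state=B head=4 tape=0.00[0].   (B,0)→(A,0,L)
state=A head=3 tape=0.0[0]0.   (A,0)→(C,0,R)
state=C head=4 tape=0.00[0].   (C,0)→(B,0,R)
state=B head=5 tape=0.000[.]
The non-blank tape span at halt is 0.000.

0.000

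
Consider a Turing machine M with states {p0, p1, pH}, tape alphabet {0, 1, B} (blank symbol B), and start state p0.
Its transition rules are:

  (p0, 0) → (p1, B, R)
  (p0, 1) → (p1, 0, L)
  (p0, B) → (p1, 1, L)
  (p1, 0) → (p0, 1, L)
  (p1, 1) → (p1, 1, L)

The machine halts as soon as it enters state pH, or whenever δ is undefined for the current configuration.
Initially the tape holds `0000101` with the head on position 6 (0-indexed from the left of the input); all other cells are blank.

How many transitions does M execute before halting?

state=p0 head=6 tape=000010[1]   (p0,1)→(p1,0,L)
state=p1 head=5 tape=00001[0]0   (p1,0)→(p0,1,L)
state=p0 head=4 tape=0000[1]10   (p0,1)→(p1,0,L)
state=p1 head=3 tape=000[0]010   (p1,0)→(p0,1,L)
state=p0 head=2 tape=00[0]1010   (p0,0)→(p1,B,R)
state=p1 head=3 tape=00B[1]010   (p1,1)→(p1,1,L)
state=p1 head=2 tape=00[B]1010
M halts after 6 transitions.

6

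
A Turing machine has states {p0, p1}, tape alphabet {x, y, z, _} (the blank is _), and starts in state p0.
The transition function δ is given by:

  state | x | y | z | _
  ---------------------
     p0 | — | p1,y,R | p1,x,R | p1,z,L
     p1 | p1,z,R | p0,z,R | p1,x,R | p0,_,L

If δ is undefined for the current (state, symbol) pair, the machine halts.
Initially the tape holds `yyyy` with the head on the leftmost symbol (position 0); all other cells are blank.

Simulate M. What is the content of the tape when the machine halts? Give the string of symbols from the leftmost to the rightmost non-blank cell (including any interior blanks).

state=p0 head=0 tape=[y]yyy__   (p0,y)→(p1,y,R)
state=p1 head=1 tape=y[y]yy__   (p1,y)→(p0,z,R)
state=p0 head=2 tape=yz[y]y__   (p0,y)→(p1,y,R)
state=p1 head=3 tape=yzy[y]__   (p1,y)→(p0,z,R)
state=p0 head=4 tape=yzyz[_]_   (p0,_)→(p1,z,L)
state=p1 head=3 tape=yzy[z]z_   (p1,z)→(p1,x,R)
state=p1 head=4 tape=yzyx[z]_   (p1,z)→(p1,x,R)
state=p1 head=5 tape=yzyxx[_]   (p1,_)→(p0,_,L)
state=p0 head=4 tape=yzyx[x]_
The non-blank tape span at halt is yzyxx.

yzyxx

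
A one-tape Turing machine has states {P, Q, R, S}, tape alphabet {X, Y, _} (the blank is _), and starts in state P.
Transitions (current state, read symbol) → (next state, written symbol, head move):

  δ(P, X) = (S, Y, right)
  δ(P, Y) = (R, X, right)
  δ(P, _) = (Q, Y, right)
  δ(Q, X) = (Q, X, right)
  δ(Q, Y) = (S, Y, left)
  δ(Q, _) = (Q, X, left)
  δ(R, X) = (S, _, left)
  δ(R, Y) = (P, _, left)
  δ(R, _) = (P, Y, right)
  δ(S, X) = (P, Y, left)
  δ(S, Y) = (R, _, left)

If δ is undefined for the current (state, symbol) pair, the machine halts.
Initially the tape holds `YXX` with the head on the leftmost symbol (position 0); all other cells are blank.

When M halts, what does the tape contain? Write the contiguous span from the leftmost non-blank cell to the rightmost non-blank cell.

state=P head=0 tape=____[Y]XX   (P,Y)→(R,X,right)
state=R head=1 tape=____X[X]X   (R,X)→(S,_,left)
state=S head=0 tape=____[X]_X   (S,X)→(P,Y,left)
state=P head=-1 tape=___[_]Y_X   (P,_)→(Q,Y,right)
state=Q head=0 tape=___Y[Y]_X   (Q,Y)→(S,Y,left)
state=S head=-1 tape=___[Y]Y_X   (S,Y)→(R,_,left)
state=R head=-2 tape=__[_]_Y_X   (R,_)→(P,Y,right)
state=P head=-1 tape=__Y[_]Y_X   (P,_)→(Q,Y,right)
state=Q head=0 tape=__YY[Y]_X   (Q,Y)→(S,Y,left)
state=S head=-1 tape=__Y[Y]Y_X   (S,Y)→(R,_,left)
state=R head=-2 tape=__[Y]_Y_X   (R,Y)→(P,_,left)
state=P head=-3 tape=_[_]__Y_X   (P,_)→(Q,Y,right)
state=Q head=-2 tape=_Y[_]_Y_X   (Q,_)→(Q,X,left)
state=Q head=-3 tape=_[Y]X_Y_X   (Q,Y)→(S,Y,left)
state=S head=-4 tape=[_]YX_Y_X
The non-blank tape span at halt is YX_Y_X.

YX_Y_X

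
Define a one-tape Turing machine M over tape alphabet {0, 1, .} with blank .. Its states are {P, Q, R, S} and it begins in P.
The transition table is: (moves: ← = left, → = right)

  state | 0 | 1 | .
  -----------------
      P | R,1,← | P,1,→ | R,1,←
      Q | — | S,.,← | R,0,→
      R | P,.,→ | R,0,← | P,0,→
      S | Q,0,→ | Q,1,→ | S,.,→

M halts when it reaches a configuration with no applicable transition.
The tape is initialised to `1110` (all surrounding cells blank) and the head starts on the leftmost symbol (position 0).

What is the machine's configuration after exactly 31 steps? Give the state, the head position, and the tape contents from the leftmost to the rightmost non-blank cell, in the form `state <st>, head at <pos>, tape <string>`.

state P, head at 1, tape 1111

state=P head=0 tape=.[1]110   (P,1)→(P,1,→)
state=P head=1 tape=.1[1]10   (P,1)→(P,1,→)
state=P head=2 tape=.11[1]0   (P,1)→(P,1,→)
state=P head=3 tape=.111[0]   (P,0)→(R,1,←)
state=R head=2 tape=.11[1]1   (R,1)→(R,0,←)
state=R head=1 tape=.1[1]01   (R,1)→(R,0,←)
state=R head=0 tape=.[1]001   (R,1)→(R,0,←)
state=R head=-1 tape=[.]0001   (R,.)→(P,0,→)
state=P head=0 tape=0[0]001   (P,0)→(R,1,←)
state=R head=-1 tape=[0]1001   (R,0)→(P,.,→)
state=P head=0 tape=.[1]001   (P,1)→(P,1,→)
state=P head=1 tape=.1[0]01   (P,0)→(R,1,←)
state=R head=0 tape=.[1]101   (R,1)→(R,0,←)
state=R head=-1 tape=[.]0101   (R,.)→(P,0,→)
state=P head=0 tape=0[0]101   (P,0)→(R,1,←)
state=R head=-1 tape=[0]1101   (R,0)→(P,.,→)
state=P head=0 tape=.[1]101   (P,1)→(P,1,→)
state=P head=1 tape=.1[1]01   (P,1)→(P,1,→)
state=P head=2 tape=.11[0]1   (P,0)→(R,1,←)
state=R head=1 tape=.1[1]11   (R,1)→(R,0,←)
state=R head=0 tape=.[1]011   (R,1)→(R,0,←)
state=R head=-1 tape=[.]0011   (R,.)→(P,0,→)
state=P head=0 tape=0[0]011   (P,0)→(R,1,←)
state=R head=-1 tape=[0]1011   (R,0)→(P,.,→)
state=P head=0 tape=.[1]011   (P,1)→(P,1,→)
state=P head=1 tape=.1[0]11   (P,0)→(R,1,←)
state=R head=0 tape=.[1]111   (R,1)→(R,0,←)
state=R head=-1 tape=[.]0111   (R,.)→(P,0,→)
state=P head=0 tape=0[0]111   (P,0)→(R,1,←)
state=R head=-1 tape=[0]1111   (R,0)→(P,.,→)
state=P head=0 tape=.[1]111   (P,1)→(P,1,→)
state=P head=1 tape=.1[1]11
After 31 steps: state P, head at 1, tape 1111.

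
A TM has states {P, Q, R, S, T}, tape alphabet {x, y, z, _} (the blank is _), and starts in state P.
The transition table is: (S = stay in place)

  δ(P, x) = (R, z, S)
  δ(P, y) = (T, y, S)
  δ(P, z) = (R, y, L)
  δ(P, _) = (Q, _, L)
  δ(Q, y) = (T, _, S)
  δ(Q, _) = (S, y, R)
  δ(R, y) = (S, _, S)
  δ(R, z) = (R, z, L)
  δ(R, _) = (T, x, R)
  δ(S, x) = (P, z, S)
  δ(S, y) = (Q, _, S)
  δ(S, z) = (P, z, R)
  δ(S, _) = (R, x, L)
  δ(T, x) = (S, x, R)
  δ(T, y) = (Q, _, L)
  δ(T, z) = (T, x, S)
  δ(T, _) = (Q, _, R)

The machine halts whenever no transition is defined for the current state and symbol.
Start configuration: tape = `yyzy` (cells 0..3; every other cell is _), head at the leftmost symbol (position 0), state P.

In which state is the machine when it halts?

R

state=P head=0 tape=__[y]yzy   (P,y)→(T,y,S)
state=T head=0 tape=__[y]yzy   (T,y)→(Q,_,L)
state=Q head=-1 tape=_[_]_yzy   (Q,_)→(S,y,R)
state=S head=0 tape=_y[_]yzy   (S,_)→(R,x,L)
state=R head=-1 tape=_[y]xyzy   (R,y)→(S,_,S)
state=S head=-1 tape=_[_]xyzy   (S,_)→(R,x,L)
state=R head=-2 tape=[_]xxyzy   (R,_)→(T,x,R)
state=T head=-1 tape=x[x]xyzy   (T,x)→(S,x,R)
state=S head=0 tape=xx[x]yzy   (S,x)→(P,z,S)
state=P head=0 tape=xx[z]yzy   (P,z)→(R,y,L)
state=R head=-1 tape=x[x]yyzy
No transition is defined for (R, x); M halts in state R.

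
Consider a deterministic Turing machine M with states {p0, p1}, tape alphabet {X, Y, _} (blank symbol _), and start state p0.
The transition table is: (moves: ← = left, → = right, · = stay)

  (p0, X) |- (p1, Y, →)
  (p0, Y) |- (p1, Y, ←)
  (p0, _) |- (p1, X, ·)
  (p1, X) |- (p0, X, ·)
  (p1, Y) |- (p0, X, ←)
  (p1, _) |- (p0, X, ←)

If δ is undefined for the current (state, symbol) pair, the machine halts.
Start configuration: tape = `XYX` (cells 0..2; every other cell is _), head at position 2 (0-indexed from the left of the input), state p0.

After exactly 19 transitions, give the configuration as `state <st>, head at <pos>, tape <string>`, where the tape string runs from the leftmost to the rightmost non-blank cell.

state p1, head at -2, tape XXYXXX

state=p0 head=2 tape=__XY[X]_   (p0,X)→(p1,Y,→)
state=p1 head=3 tape=__XYY[_]   (p1,_)→(p0,X,←)
state=p0 head=2 tape=__XY[Y]X   (p0,Y)→(p1,Y,←)
state=p1 head=1 tape=__X[Y]YX   (p1,Y)→(p0,X,←)
state=p0 head=0 tape=__[X]XYX   (p0,X)→(p1,Y,→)
state=p1 head=1 tape=__Y[X]YX   (p1,X)→(p0,X,·)
state=p0 head=1 tape=__Y[X]YX   (p0,X)→(p1,Y,→)
state=p1 head=2 tape=__YY[Y]X   (p1,Y)→(p0,X,←)
state=p0 head=1 tape=__Y[Y]XX   (p0,Y)→(p1,Y,←)
state=p1 head=0 tape=__[Y]YXX   (p1,Y)→(p0,X,←)
state=p0 head=-1 tape=_[_]XYXX   (p0,_)→(p1,X,·)
state=p1 head=-1 tape=_[X]XYXX   (p1,X)→(p0,X,·)
state=p0 head=-1 tape=_[X]XYXX   (p0,X)→(p1,Y,→)
state=p1 head=0 tape=_Y[X]YXX   (p1,X)→(p0,X,·)
state=p0 head=0 tape=_Y[X]YXX   (p0,X)→(p1,Y,→)
state=p1 head=1 tape=_YY[Y]XX   (p1,Y)→(p0,X,←)
state=p0 head=0 tape=_Y[Y]XXX   (p0,Y)→(p1,Y,←)
state=p1 head=-1 tape=_[Y]YXXX   (p1,Y)→(p0,X,←)
state=p0 head=-2 tape=[_]XYXXX   (p0,_)→(p1,X,·)
state=p1 head=-2 tape=[X]XYXXX
After 19 steps: state p1, head at -2, tape XXYXXX.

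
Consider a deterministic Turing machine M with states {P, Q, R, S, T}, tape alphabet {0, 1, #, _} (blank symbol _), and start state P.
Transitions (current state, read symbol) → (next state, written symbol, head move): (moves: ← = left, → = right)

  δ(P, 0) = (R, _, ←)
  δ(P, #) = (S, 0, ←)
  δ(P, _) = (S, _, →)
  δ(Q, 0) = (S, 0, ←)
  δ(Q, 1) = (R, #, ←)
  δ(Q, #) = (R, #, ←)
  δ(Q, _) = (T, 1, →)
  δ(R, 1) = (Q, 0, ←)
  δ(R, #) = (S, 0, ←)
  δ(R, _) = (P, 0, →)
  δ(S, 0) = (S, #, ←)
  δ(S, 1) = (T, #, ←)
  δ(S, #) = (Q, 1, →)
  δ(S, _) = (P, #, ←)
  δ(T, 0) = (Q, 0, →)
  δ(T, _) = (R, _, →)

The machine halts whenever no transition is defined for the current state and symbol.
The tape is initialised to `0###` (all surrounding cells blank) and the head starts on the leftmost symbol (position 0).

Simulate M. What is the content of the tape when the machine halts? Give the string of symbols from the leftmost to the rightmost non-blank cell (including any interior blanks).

010##

P | _[0]###   read 0 → write _, move ←, go to R
R | [_]_###   read _ → write 0, move →, go to P
P | 0[_]###   read _ → write _, move →, go to S
S | 0_[#]##   read # → write 1, move →, go to Q
Q | 0_1[#]#   read # → write #, move ←, go to R
R | 0_[1]##   read 1 → write 0, move ←, go to Q
Q | 0[_]0##   read _ → write 1, move →, go to T
T | 01[0]##   read 0 → write 0, move →, go to Q
Q | 010[#]#   read # → write #, move ←, go to R
R | 01[0]##
The non-blank tape span at halt is 010##.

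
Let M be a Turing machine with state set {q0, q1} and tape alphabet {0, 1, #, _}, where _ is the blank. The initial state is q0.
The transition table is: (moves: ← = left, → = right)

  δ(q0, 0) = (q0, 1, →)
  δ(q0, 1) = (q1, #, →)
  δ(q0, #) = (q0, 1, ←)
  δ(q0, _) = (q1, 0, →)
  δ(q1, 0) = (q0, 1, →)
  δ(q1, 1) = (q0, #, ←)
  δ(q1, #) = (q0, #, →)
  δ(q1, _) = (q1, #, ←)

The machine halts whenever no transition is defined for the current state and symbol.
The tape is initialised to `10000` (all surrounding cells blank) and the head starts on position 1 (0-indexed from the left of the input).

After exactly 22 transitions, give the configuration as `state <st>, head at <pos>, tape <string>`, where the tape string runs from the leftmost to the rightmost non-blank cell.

q0 | 1[0]000__   read 0 → write 1, move →, go to q0
q0 | 11[0]00__   read 0 → write 1, move →, go to q0
q0 | 111[0]0__   read 0 → write 1, move →, go to q0
q0 | 1111[0]__   read 0 → write 1, move →, go to q0
q0 | 11111[_]_   read _ → write 0, move →, go to q1
q1 | 111110[_]   read _ → write #, move ←, go to q1
q1 | 11111[0]#   read 0 → write 1, move →, go to q0
q0 | 111111[#]   read # → write 1, move ←, go to q0
q0 | 11111[1]1   read 1 → write #, move →, go to q1
q1 | 11111#[1]   read 1 → write #, move ←, go to q0
q0 | 11111[#]#   read # → write 1, move ←, go to q0
q0 | 1111[1]1#   read 1 → write #, move →, go to q1
q1 | 1111#[1]#   read 1 → write #, move ←, go to q0
q0 | 1111[#]##   read # → write 1, move ←, go to q0
q0 | 111[1]1##   read 1 → write #, move →, go to q1
q1 | 111#[1]##   read 1 → write #, move ←, go to q0
q0 | 111[#]###   read # → write 1, move ←, go to q0
q0 | 11[1]1###   read 1 → write #, move →, go to q1
q1 | 11#[1]###   read 1 → write #, move ←, go to q0
q0 | 11[#]####   read # → write 1, move ←, go to q0
q0 | 1[1]1####   read 1 → write #, move →, go to q1
q1 | 1#[1]####   read 1 → write #, move ←, go to q0
q0 | 1[#]#####
After 22 steps: state q0, head at 1, tape 1######.

state q0, head at 1, tape 1######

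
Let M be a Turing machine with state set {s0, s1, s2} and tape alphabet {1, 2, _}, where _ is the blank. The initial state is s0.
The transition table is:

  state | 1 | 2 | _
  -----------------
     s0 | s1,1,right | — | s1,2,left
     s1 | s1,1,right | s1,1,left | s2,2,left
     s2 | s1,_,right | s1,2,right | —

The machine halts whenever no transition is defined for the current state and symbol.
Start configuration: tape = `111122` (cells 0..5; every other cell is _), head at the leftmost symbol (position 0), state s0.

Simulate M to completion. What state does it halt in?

s2

s0 | _[1]11122_   read 1 → write 1, move right, go to s1
s1 | _1[1]1122_   read 1 → write 1, move right, go to s1
s1 | _11[1]122_   read 1 → write 1, move right, go to s1
s1 | _111[1]22_   read 1 → write 1, move right, go to s1
s1 | _1111[2]2_   read 2 → write 1, move left, go to s1
s1 | _111[1]12_   read 1 → write 1, move right, go to s1
s1 | _1111[1]2_   read 1 → write 1, move right, go to s1
s1 | _11111[2]_   read 2 → write 1, move left, go to s1
s1 | _1111[1]1_   read 1 → write 1, move right, go to s1
s1 | _11111[1]_   read 1 → write 1, move right, go to s1
s1 | _111111[_]   read _ → write 2, move left, go to s2
s2 | _11111[1]2   read 1 → write _, move right, go to s1
s1 | _11111_[2]   read 2 → write 1, move left, go to s1
s1 | _11111[_]1   read _ → write 2, move left, go to s2
s2 | _1111[1]21   read 1 → write _, move right, go to s1
s1 | _1111_[2]1   read 2 → write 1, move left, go to s1
s1 | _1111[_]11   read _ → write 2, move left, go to s2
s2 | _111[1]211   read 1 → write _, move right, go to s1
s1 | _111_[2]11   read 2 → write 1, move left, go to s1
s1 | _111[_]111   read _ → write 2, move left, go to s2
s2 | _11[1]2111   read 1 → write _, move right, go to s1
s1 | _11_[2]111   read 2 → write 1, move left, go to s1
s1 | _11[_]1111   read _ → write 2, move left, go to s2
s2 | _1[1]21111   read 1 → write _, move right, go to s1
s1 | _1_[2]1111   read 2 → write 1, move left, go to s1
s1 | _1[_]11111   read _ → write 2, move left, go to s2
s2 | _[1]211111   read 1 → write _, move right, go to s1
s1 | __[2]11111   read 2 → write 1, move left, go to s1
s1 | _[_]111111   read _ → write 2, move left, go to s2
s2 | [_]2111111
No transition is defined for (s2, _); M halts in state s2.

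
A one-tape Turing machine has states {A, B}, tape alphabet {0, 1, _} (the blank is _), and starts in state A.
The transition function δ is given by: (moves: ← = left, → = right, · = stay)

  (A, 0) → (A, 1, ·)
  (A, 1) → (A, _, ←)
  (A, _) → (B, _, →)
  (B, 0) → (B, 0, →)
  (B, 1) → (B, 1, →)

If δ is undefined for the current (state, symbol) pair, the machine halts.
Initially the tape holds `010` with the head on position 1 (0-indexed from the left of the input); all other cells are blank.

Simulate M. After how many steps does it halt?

4

A | _0[1]0   read 1 → write _, move ←, go to A
A | _[0]_0   read 0 → write 1, move ·, go to A
A | _[1]_0   read 1 → write _, move ←, go to A
A | [_]__0   read _ → write _, move →, go to B
B | _[_]_0
M halts after 4 transitions.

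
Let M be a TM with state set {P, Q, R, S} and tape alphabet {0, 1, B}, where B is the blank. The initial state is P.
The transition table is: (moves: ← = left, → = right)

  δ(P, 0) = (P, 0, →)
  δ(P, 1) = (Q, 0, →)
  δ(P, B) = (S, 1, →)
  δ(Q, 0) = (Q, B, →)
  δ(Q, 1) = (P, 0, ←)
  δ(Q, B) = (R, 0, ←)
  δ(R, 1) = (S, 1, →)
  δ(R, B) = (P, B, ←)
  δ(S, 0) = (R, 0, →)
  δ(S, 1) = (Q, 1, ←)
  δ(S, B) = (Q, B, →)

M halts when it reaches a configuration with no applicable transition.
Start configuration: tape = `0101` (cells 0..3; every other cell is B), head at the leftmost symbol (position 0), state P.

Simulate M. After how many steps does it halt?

P | [0]101BBB   read 0 → write 0, move →, go to P
P | 0[1]01BBB   read 1 → write 0, move →, go to Q
Q | 00[0]1BBB   read 0 → write B, move →, go to Q
Q | 00B[1]BBB   read 1 → write 0, move ←, go to P
P | 00[B]0BBB   read B → write 1, move →, go to S
S | 001[0]BBB   read 0 → write 0, move →, go to R
R | 0010[B]BB   read B → write B, move ←, go to P
P | 001[0]BBB   read 0 → write 0, move →, go to P
P | 0010[B]BB   read B → write 1, move →, go to S
S | 00101[B]B   read B → write B, move →, go to Q
Q | 00101B[B]   read B → write 0, move ←, go to R
R | 00101[B]0   read B → write B, move ←, go to P
P | 0010[1]B0   read 1 → write 0, move →, go to Q
Q | 00100[B]0   read B → write 0, move ←, go to R
R | 0010[0]00
M halts after 14 transitions.

14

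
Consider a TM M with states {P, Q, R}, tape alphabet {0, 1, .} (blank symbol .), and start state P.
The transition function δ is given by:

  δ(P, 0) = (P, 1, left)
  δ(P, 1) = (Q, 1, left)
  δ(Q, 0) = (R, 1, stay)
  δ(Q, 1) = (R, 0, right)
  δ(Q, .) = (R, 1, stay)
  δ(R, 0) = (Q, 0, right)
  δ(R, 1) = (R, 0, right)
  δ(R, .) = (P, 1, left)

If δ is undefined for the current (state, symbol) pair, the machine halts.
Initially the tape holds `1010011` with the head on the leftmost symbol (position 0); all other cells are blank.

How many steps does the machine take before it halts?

P | ..[1]010011.   read 1 → write 1, move left, go to Q
Q | .[.]1010011.   read . → write 1, move stay, go to R
R | .[1]1010011.   read 1 → write 0, move right, go to R
R | .0[1]010011.   read 1 → write 0, move right, go to R
R | .00[0]10011.   read 0 → write 0, move right, go to Q
Q | .000[1]0011.   read 1 → write 0, move right, go to R
R | .0000[0]011.   read 0 → write 0, move right, go to Q
Q | .00000[0]11.   read 0 → write 1, move stay, go to R
R | .00000[1]11.   read 1 → write 0, move right, go to R
R | .000000[1]1.   read 1 → write 0, move right, go to R
R | .0000000[1].   read 1 → write 0, move right, go to R
R | .00000000[.]   read . → write 1, move left, go to P
P | .0000000[0]1   read 0 → write 1, move left, go to P
P | .000000[0]11   read 0 → write 1, move left, go to P
P | .00000[0]111   read 0 → write 1, move left, go to P
P | .0000[0]1111   read 0 → write 1, move left, go to P
P | .000[0]11111   read 0 → write 1, move left, go to P
P | .00[0]111111   read 0 → write 1, move left, go to P
P | .0[0]1111111   read 0 → write 1, move left, go to P
P | .[0]11111111   read 0 → write 1, move left, go to P
P | [.]111111111
M halts after 20 transitions.

20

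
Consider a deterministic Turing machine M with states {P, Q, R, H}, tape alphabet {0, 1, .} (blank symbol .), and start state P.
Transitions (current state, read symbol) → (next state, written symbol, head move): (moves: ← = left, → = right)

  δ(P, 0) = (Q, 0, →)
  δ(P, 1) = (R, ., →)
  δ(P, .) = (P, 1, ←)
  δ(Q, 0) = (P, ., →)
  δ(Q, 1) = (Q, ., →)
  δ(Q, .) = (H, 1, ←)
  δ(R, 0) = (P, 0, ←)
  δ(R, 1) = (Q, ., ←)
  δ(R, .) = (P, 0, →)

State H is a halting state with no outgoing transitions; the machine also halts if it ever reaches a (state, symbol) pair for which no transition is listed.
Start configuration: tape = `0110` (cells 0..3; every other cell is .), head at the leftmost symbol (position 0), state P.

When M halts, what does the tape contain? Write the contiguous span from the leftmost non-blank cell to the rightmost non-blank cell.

0....1

state=P head=0 tape=[0]110..   (P,0)→(Q,0,→)
state=Q head=1 tape=0[1]10..   (Q,1)→(Q,.,→)
state=Q head=2 tape=0.[1]0..   (Q,1)→(Q,.,→)
state=Q head=3 tape=0..[0]..   (Q,0)→(P,.,→)
state=P head=4 tape=0...[.].   (P,.)→(P,1,←)
state=P head=3 tape=0..[.]1.   (P,.)→(P,1,←)
state=P head=2 tape=0.[.]11.   (P,.)→(P,1,←)
state=P head=1 tape=0[.]111.   (P,.)→(P,1,←)
state=P head=0 tape=[0]1111.   (P,0)→(Q,0,→)
state=Q head=1 tape=0[1]111.   (Q,1)→(Q,.,→)
state=Q head=2 tape=0.[1]11.   (Q,1)→(Q,.,→)
state=Q head=3 tape=0..[1]1.   (Q,1)→(Q,.,→)
state=Q head=4 tape=0...[1].   (Q,1)→(Q,.,→)
state=Q head=5 tape=0....[.]   (Q,.)→(H,1,←)
state=H head=4 tape=0...[.]1
The non-blank tape span at halt is 0....1.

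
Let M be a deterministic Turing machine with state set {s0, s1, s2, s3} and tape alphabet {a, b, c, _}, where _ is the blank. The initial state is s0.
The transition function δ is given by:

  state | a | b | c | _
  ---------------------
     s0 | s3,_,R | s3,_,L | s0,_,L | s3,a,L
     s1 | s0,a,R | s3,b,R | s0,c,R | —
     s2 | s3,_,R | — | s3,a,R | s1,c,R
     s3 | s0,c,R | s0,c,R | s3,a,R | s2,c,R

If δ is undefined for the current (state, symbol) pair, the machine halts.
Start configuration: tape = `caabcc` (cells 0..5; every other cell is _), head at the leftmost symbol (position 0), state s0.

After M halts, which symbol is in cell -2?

state=s0 head=0 tape=__[c]aabcc___   (s0,c)→(s0,_,L)
state=s0 head=-1 tape=_[_]_aabcc___   (s0,_)→(s3,a,L)
state=s3 head=-2 tape=[_]a_aabcc___   (s3,_)→(s2,c,R)
state=s2 head=-1 tape=c[a]_aabcc___   (s2,a)→(s3,_,R)
state=s3 head=0 tape=c_[_]aabcc___   (s3,_)→(s2,c,R)
state=s2 head=1 tape=c_c[a]abcc___   (s2,a)→(s3,_,R)
state=s3 head=2 tape=c_c_[a]bcc___   (s3,a)→(s0,c,R)
state=s0 head=3 tape=c_c_c[b]cc___   (s0,b)→(s3,_,L)
state=s3 head=2 tape=c_c_[c]_cc___   (s3,c)→(s3,a,R)
state=s3 head=3 tape=c_c_a[_]cc___   (s3,_)→(s2,c,R)
state=s2 head=4 tape=c_c_ac[c]c___   (s2,c)→(s3,a,R)
state=s3 head=5 tape=c_c_aca[c]___   (s3,c)→(s3,a,R)
state=s3 head=6 tape=c_c_acaa[_]__   (s3,_)→(s2,c,R)
state=s2 head=7 tape=c_c_acaac[_]_   (s2,_)→(s1,c,R)
state=s1 head=8 tape=c_c_acaacc[_]
Cell -2 holds c when M halts.

c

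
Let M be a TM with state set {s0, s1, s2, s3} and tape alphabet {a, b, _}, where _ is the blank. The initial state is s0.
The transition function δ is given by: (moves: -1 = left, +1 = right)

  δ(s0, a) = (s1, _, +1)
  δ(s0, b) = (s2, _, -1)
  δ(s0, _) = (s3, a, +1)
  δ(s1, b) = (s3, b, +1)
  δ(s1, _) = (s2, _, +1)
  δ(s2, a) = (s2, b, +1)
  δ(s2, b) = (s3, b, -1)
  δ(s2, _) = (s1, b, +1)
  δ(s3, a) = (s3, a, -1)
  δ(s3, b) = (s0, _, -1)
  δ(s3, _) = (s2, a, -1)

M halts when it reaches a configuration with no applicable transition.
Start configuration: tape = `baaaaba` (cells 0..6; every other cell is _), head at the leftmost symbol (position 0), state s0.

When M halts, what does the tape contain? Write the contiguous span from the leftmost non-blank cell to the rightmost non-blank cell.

state=s0 head=0 tape=___[b]aaaaba   (s0,b)→(s2,_,-1)
state=s2 head=-1 tape=__[_]_aaaaba   (s2,_)→(s1,b,+1)
state=s1 head=0 tape=__b[_]aaaaba   (s1,_)→(s2,_,+1)
state=s2 head=1 tape=__b_[a]aaaba   (s2,a)→(s2,b,+1)
state=s2 head=2 tape=__b_b[a]aaba   (s2,a)→(s2,b,+1)
state=s2 head=3 tape=__b_bb[a]aba   (s2,a)→(s2,b,+1)
state=s2 head=4 tape=__b_bbb[a]ba   (s2,a)→(s2,b,+1)
state=s2 head=5 tape=__b_bbbb[b]a   (s2,b)→(s3,b,-1)
state=s3 head=4 tape=__b_bbb[b]ba   (s3,b)→(s0,_,-1)
state=s0 head=3 tape=__b_bb[b]_ba   (s0,b)→(s2,_,-1)
state=s2 head=2 tape=__b_b[b]__ba   (s2,b)→(s3,b,-1)
state=s3 head=1 tape=__b_[b]b__ba   (s3,b)→(s0,_,-1)
state=s0 head=0 tape=__b[_]_b__ba   (s0,_)→(s3,a,+1)
state=s3 head=1 tape=__ba[_]b__ba   (s3,_)→(s2,a,-1)
state=s2 head=0 tape=__b[a]ab__ba   (s2,a)→(s2,b,+1)
state=s2 head=1 tape=__bb[a]b__ba   (s2,a)→(s2,b,+1)
state=s2 head=2 tape=__bbb[b]__ba   (s2,b)→(s3,b,-1)
state=s3 head=1 tape=__bb[b]b__ba   (s3,b)→(s0,_,-1)
state=s0 head=0 tape=__b[b]_b__ba   (s0,b)→(s2,_,-1)
state=s2 head=-1 tape=__[b]__b__ba   (s2,b)→(s3,b,-1)
state=s3 head=-2 tape=_[_]b__b__ba   (s3,_)→(s2,a,-1)
state=s2 head=-3 tape=[_]ab__b__ba   (s2,_)→(s1,b,+1)
state=s1 head=-2 tape=b[a]b__b__ba
The non-blank tape span at halt is bab__b__ba.

bab__b__ba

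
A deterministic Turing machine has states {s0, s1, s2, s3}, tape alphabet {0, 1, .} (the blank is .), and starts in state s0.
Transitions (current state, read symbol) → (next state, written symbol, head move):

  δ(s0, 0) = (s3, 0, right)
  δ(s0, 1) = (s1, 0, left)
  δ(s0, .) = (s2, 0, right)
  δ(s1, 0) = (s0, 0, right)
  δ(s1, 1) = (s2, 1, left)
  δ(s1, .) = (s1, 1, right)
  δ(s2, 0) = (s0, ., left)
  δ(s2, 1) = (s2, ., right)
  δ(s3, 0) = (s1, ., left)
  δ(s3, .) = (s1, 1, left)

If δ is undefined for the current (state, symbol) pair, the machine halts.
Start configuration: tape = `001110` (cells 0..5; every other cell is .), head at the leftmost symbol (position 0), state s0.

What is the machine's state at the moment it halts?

s2

s0 | [0]01110   read 0 → write 0, move right, go to s3
s3 | 0[0]1110   read 0 → write ., move left, go to s1
s1 | [0].1110   read 0 → write 0, move right, go to s0
s0 | 0[.]1110   read . → write 0, move right, go to s2
s2 | 00[1]110   read 1 → write ., move right, go to s2
s2 | 00.[1]10   read 1 → write ., move right, go to s2
s2 | 00..[1]0   read 1 → write ., move right, go to s2
s2 | 00...[0]   read 0 → write ., move left, go to s0
s0 | 00..[.].   read . → write 0, move right, go to s2
s2 | 00..0[.]
No transition is defined for (s2, .); M halts in state s2.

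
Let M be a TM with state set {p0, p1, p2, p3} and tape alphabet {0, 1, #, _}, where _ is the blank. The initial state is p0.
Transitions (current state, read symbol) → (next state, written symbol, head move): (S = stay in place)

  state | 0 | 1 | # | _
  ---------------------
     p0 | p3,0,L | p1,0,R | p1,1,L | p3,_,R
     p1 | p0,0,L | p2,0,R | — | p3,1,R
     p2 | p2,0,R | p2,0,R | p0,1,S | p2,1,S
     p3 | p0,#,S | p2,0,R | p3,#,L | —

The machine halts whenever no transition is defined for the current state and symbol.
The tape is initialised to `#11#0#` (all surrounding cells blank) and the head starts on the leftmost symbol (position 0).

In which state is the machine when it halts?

p3

p0 | _[#]11#0#__   read # → write 1, move L, go to p1
p1 | [_]111#0#__   read _ → write 1, move R, go to p3
p3 | 1[1]11#0#__   read 1 → write 0, move R, go to p2
p2 | 10[1]1#0#__   read 1 → write 0, move R, go to p2
p2 | 100[1]#0#__   read 1 → write 0, move R, go to p2
p2 | 1000[#]0#__   read # → write 1, move S, go to p0
p0 | 1000[1]0#__   read 1 → write 0, move R, go to p1
p1 | 10000[0]#__   read 0 → write 0, move L, go to p0
p0 | 1000[0]0#__   read 0 → write 0, move L, go to p3
p3 | 100[0]00#__   read 0 → write #, move S, go to p0
p0 | 100[#]00#__   read # → write 1, move L, go to p1
p1 | 10[0]100#__   read 0 → write 0, move L, go to p0
p0 | 1[0]0100#__   read 0 → write 0, move L, go to p3
p3 | [1]00100#__   read 1 → write 0, move R, go to p2
p2 | 0[0]0100#__   read 0 → write 0, move R, go to p2
p2 | 00[0]100#__   read 0 → write 0, move R, go to p2
p2 | 000[1]00#__   read 1 → write 0, move R, go to p2
p2 | 0000[0]0#__   read 0 → write 0, move R, go to p2
p2 | 00000[0]#__   read 0 → write 0, move R, go to p2
p2 | 000000[#]__   read # → write 1, move S, go to p0
p0 | 000000[1]__   read 1 → write 0, move R, go to p1
p1 | 0000000[_]_   read _ → write 1, move R, go to p3
p3 | 00000001[_]
No transition is defined for (p3, _); M halts in state p3.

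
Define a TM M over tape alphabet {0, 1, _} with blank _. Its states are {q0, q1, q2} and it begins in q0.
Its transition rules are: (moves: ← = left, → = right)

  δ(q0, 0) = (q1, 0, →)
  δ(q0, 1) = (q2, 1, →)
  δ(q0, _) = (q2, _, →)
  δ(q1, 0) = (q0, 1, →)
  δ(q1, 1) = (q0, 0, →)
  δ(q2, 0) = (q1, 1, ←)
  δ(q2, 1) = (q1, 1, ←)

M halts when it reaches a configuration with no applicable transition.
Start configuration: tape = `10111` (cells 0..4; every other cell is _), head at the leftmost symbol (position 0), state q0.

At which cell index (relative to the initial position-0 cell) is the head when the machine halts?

q0 | [1]0111_   read 1 → write 1, move →, go to q2
q2 | 1[0]111_   read 0 → write 1, move ←, go to q1
q1 | [1]1111_   read 1 → write 0, move →, go to q0
q0 | 0[1]111_   read 1 → write 1, move →, go to q2
q2 | 01[1]11_   read 1 → write 1, move ←, go to q1
q1 | 0[1]111_   read 1 → write 0, move →, go to q0
q0 | 00[1]11_   read 1 → write 1, move →, go to q2
q2 | 001[1]1_   read 1 → write 1, move ←, go to q1
q1 | 00[1]11_   read 1 → write 0, move →, go to q0
q0 | 000[1]1_   read 1 → write 1, move →, go to q2
q2 | 0001[1]_   read 1 → write 1, move ←, go to q1
q1 | 000[1]1_   read 1 → write 0, move →, go to q0
q0 | 0000[1]_   read 1 → write 1, move →, go to q2
q2 | 00001[_]
At halt the head is at cell 5.

5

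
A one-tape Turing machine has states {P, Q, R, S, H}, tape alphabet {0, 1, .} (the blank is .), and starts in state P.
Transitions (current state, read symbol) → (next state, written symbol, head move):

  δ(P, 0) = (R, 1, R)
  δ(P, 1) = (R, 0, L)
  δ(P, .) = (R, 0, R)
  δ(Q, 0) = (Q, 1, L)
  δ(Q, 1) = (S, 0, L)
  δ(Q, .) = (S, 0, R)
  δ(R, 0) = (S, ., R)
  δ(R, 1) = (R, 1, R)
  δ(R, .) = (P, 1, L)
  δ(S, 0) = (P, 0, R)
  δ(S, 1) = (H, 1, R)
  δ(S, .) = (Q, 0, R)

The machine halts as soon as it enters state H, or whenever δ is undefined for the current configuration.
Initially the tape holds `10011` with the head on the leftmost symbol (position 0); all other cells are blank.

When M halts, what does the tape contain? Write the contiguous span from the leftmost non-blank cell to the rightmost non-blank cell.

state=P head=0 tape=..[1]0011..   (P,1)→(R,0,L)
state=R head=-1 tape=.[.]00011..   (R,.)→(P,1,L)
state=P head=-2 tape=[.]100011..   (P,.)→(R,0,R)
state=R head=-1 tape=0[1]00011..   (R,1)→(R,1,R)
state=R head=0 tape=01[0]0011..   (R,0)→(S,.,R)
state=S head=1 tape=01.[0]011..   (S,0)→(P,0,R)
state=P head=2 tape=01.0[0]11..   (P,0)→(R,1,R)
state=R head=3 tape=01.01[1]1..   (R,1)→(R,1,R)
state=R head=4 tape=01.011[1]..   (R,1)→(R,1,R)
state=R head=5 tape=01.0111[.].   (R,.)→(P,1,L)
state=P head=4 tape=01.011[1]1.   (P,1)→(R,0,L)
state=R head=3 tape=01.01[1]01.   (R,1)→(R,1,R)
state=R head=4 tape=01.011[0]1.   (R,0)→(S,.,R)
state=S head=5 tape=01.011.[1].   (S,1)→(H,1,R)
state=H head=6 tape=01.011.1[.]
The non-blank tape span at halt is 01.011.1.

01.011.1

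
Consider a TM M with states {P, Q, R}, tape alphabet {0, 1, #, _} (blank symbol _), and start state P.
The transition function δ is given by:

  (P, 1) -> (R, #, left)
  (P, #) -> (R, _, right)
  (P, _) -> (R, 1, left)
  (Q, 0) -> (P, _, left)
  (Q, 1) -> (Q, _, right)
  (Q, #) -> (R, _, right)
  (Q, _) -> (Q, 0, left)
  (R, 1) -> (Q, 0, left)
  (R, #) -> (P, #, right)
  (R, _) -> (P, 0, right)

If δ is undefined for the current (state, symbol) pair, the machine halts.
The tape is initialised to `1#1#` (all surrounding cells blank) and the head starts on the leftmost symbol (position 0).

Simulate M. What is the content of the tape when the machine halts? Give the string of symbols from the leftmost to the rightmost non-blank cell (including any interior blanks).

0_#_#_01

P | _[1]#1#___   read 1 → write #, move left, go to R
R | [_]##1#___   read _ → write 0, move right, go to P
P | 0[#]#1#___   read # → write _, move right, go to R
R | 0_[#]1#___   read # → write #, move right, go to P
P | 0_#[1]#___   read 1 → write #, move left, go to R
R | 0_[#]##___   read # → write #, move right, go to P
P | 0_#[#]#___   read # → write _, move right, go to R
R | 0_#_[#]___   read # → write #, move right, go to P
P | 0_#_#[_]__   read _ → write 1, move left, go to R
R | 0_#_[#]1__   read # → write #, move right, go to P
P | 0_#_#[1]__   read 1 → write #, move left, go to R
R | 0_#_[#]#__   read # → write #, move right, go to P
P | 0_#_#[#]__   read # → write _, move right, go to R
R | 0_#_#_[_]_   read _ → write 0, move right, go to P
P | 0_#_#_0[_]   read _ → write 1, move left, go to R
R | 0_#_#_[0]1
The non-blank tape span at halt is 0_#_#_01.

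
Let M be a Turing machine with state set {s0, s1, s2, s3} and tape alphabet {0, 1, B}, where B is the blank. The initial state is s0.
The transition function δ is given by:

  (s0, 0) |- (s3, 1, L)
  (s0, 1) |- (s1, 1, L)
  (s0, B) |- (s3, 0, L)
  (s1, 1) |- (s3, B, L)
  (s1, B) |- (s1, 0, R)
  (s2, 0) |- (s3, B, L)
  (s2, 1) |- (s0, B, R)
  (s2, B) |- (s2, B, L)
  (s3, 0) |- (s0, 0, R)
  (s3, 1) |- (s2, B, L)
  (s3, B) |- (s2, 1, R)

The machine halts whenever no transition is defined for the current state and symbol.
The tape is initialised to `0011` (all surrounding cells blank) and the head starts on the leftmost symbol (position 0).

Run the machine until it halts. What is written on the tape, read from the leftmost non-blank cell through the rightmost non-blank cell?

state=s0 head=0 tape=B[0]011   (s0,0)→(s3,1,L)
state=s3 head=-1 tape=[B]1011   (s3,B)→(s2,1,R)
state=s2 head=0 tape=1[1]011   (s2,1)→(s0,B,R)
state=s0 head=1 tape=1B[0]11   (s0,0)→(s3,1,L)
state=s3 head=0 tape=1[B]111   (s3,B)→(s2,1,R)
state=s2 head=1 tape=11[1]11   (s2,1)→(s0,B,R)
state=s0 head=2 tape=11B[1]1   (s0,1)→(s1,1,L)
state=s1 head=1 tape=11[B]11   (s1,B)→(s1,0,R)
state=s1 head=2 tape=110[1]1   (s1,1)→(s3,B,L)
state=s3 head=1 tape=11[0]B1   (s3,0)→(s0,0,R)
state=s0 head=2 tape=110[B]1   (s0,B)→(s3,0,L)
state=s3 head=1 tape=11[0]01   (s3,0)→(s0,0,R)
state=s0 head=2 tape=110[0]1   (s0,0)→(s3,1,L)
state=s3 head=1 tape=11[0]11   (s3,0)→(s0,0,R)
state=s0 head=2 tape=110[1]1   (s0,1)→(s1,1,L)
state=s1 head=1 tape=11[0]11
The non-blank tape span at halt is 11011.

11011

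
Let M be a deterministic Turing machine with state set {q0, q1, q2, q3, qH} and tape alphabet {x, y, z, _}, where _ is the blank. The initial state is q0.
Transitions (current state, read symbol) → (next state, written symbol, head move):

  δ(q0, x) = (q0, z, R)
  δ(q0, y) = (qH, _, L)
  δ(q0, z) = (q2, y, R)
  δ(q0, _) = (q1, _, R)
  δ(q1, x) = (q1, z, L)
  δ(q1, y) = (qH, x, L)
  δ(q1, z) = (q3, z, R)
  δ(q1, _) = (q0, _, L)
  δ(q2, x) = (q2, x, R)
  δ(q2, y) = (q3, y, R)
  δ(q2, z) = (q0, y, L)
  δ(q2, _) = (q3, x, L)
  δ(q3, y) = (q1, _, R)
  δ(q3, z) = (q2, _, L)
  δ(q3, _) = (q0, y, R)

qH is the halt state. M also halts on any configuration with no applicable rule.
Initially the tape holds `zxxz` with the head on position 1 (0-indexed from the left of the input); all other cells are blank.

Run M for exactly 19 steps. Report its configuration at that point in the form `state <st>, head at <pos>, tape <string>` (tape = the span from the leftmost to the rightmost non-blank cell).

q0 | z[x]xz_   read x → write z, move R, go to q0
q0 | zz[x]z_   read x → write z, move R, go to q0
q0 | zzz[z]_   read z → write y, move R, go to q2
q2 | zzzy[_]   read _ → write x, move L, go to q3
q3 | zzz[y]x   read y → write _, move R, go to q1
q1 | zzz_[x]   read x → write z, move L, go to q1
q1 | zzz[_]z   read _ → write _, move L, go to q0
q0 | zz[z]_z   read z → write y, move R, go to q2
q2 | zzy[_]z   read _ → write x, move L, go to q3
q3 | zz[y]xz   read y → write _, move R, go to q1
q1 | zz_[x]z   read x → write z, move L, go to q1
q1 | zz[_]zz   read _ → write _, move L, go to q0
q0 | z[z]_zz   read z → write y, move R, go to q2
q2 | zy[_]zz   read _ → write x, move L, go to q3
q3 | z[y]xzz   read y → write _, move R, go to q1
q1 | z_[x]zz   read x → write z, move L, go to q1
q1 | z[_]zzz   read _ → write _, move L, go to q0
q0 | [z]_zzz   read z → write y, move R, go to q2
q2 | y[_]zzz   read _ → write x, move L, go to q3
q3 | [y]xzzz
After 19 steps: state q3, head at 0, tape yxzzz.

state q3, head at 0, tape yxzzz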